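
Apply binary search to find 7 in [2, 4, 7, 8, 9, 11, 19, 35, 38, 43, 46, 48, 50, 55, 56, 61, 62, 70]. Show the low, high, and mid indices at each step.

Binary search for 7 in [2, 4, 7, 8, 9, 11, 19, 35, 38, 43, 46, 48, 50, 55, 56, 61, 62, 70]:

lo=0, hi=17, mid=8, arr[mid]=38 -> 38 > 7, search left half
lo=0, hi=7, mid=3, arr[mid]=8 -> 8 > 7, search left half
lo=0, hi=2, mid=1, arr[mid]=4 -> 4 < 7, search right half
lo=2, hi=2, mid=2, arr[mid]=7 -> Found target at index 2!

Binary search finds 7 at index 2 after 4 comparisons. The search repeatedly halves the search space by comparing with the middle element.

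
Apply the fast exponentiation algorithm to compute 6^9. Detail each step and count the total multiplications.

Computing 6^9 by squaring (build up from 6^1; each line after the first costs one multiplication):

6^1 = 6
6^2 = (6^1)^2 = 6^2 = 36
6^4 = (6^2)^2 = 36^2 = 1296
6^8 = (6^4)^2 = 1296^2 = 1679616
6^9 = 6 * 6^8 = 6 * 1679616 = 10077696

Result: 10077696
Multiplications needed: 4 (4 lines after 6^1)

6^9 = 10077696. Using exponentiation by squaring, this requires 4 multiplications. The key idea: if the exponent is even, square the half-power; if odd, multiply by the base once.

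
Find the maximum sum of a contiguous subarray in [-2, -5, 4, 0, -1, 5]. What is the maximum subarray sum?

Using Kadane's algorithm on [-2, -5, 4, 0, -1, 5]:

Scanning through the array:
Position 1 (value -5): max_ending_here = -5, max_so_far = -2
Position 2 (value 4): max_ending_here = 4, max_so_far = 4
Position 3 (value 0): max_ending_here = 4, max_so_far = 4
Position 4 (value -1): max_ending_here = 3, max_so_far = 4
Position 5 (value 5): max_ending_here = 8, max_so_far = 8

Maximum subarray: [4, 0, -1, 5]
Maximum sum: 8

The maximum subarray is [4, 0, -1, 5] with sum 8. This subarray runs from index 2 to index 5.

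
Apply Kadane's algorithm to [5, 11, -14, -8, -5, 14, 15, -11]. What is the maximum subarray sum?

Using Kadane's algorithm on [5, 11, -14, -8, -5, 14, 15, -11]:

Scanning through the array:
Position 1 (value 11): max_ending_here = 16, max_so_far = 16
Position 2 (value -14): max_ending_here = 2, max_so_far = 16
Position 3 (value -8): max_ending_here = -6, max_so_far = 16
Position 4 (value -5): max_ending_here = -5, max_so_far = 16
Position 5 (value 14): max_ending_here = 14, max_so_far = 16
Position 6 (value 15): max_ending_here = 29, max_so_far = 29
Position 7 (value -11): max_ending_here = 18, max_so_far = 29

Maximum subarray: [14, 15]
Maximum sum: 29

The maximum subarray is [14, 15] with sum 29. This subarray runs from index 5 to index 6.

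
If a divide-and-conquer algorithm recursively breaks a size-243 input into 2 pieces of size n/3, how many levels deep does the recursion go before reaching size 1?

For divide and conquer with division factor 3:

Problem sizes at each level:
Level 0: 243
Level 1: 81
Level 2: 27
Level 3: 9
Level 4: 3
Level 5: 1

The root is level 0 and the size-1 base case is level 5 (the tree spans levels 0 through 5, i.e. 6 levels counting the root), so the depth is the number of divisions: log_3(243) = 5

The recursion tree depth is log_3(243) = 5. At each level, the problem size is divided by 3, so it takes 5 divisions to reduce to a base case of size 1. The algorithm makes 2 recursive calls at each level.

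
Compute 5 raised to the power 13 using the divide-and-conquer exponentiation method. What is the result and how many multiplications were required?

Computing 5^13 by squaring (build up from 5^1; each line after the first costs one multiplication):

5^1 = 5
5^2 = (5^1)^2 = 5^2 = 25
5^3 = 5 * 5^2 = 5 * 25 = 125
5^6 = (5^3)^2 = 125^2 = 15625
5^12 = (5^6)^2 = 15625^2 = 244140625
5^13 = 5 * 5^12 = 5 * 244140625 = 1220703125

Result: 1220703125
Multiplications needed: 5 (5 lines after 5^1)

5^13 = 1220703125. Using exponentiation by squaring, this requires 5 multiplications. The key idea: if the exponent is even, square the half-power; if odd, multiply by the base once.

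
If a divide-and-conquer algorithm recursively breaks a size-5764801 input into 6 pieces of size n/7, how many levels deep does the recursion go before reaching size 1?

For divide and conquer with division factor 7:

Problem sizes at each level:
Level 0: 5764801
Level 1: 823543
Level 2: 117649
Level 3: 16807
Level 4: 2401
Level 5: 343
Level 6: 49
Level 7: 7
Level 8: 1

The root is level 0 and the size-1 base case is level 8 (the tree spans levels 0 through 8, i.e. 9 levels counting the root), so the depth is the number of divisions: log_7(5764801) = 8

The recursion tree depth is log_7(5764801) = 8. At each level, the problem size is divided by 7, so it takes 8 divisions to reduce to a base case of size 1. The algorithm makes 6 recursive calls at each level.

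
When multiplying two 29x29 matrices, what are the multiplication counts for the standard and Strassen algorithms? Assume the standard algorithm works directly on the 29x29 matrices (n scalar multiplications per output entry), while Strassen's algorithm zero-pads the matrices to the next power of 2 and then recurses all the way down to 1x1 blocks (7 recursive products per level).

Matrix multiplication for 29x29 matrices:

Strassen's algorithm requires power-of-2 dimensions. Pad 29x29 to 32x32 (next power of 2).

Standard algorithm: 29^3 = 24389 multiplications
Strassen's algorithm: 7^(log2(32)) = 7^5 = 16807 multiplications
Savings: 24389 - 16807 = 7582 multiplications

Standard: 24389 multiplications (29^3). Strassen: 16807 multiplications (7^5, after padding to 32x32). Strassen reduces 8 recursive multiplications to 7 at each level.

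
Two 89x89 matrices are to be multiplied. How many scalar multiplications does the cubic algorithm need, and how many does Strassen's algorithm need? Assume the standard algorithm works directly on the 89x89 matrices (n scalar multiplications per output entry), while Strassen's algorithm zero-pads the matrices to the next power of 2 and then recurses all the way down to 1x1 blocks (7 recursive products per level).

Matrix multiplication for 89x89 matrices:

Strassen's algorithm requires power-of-2 dimensions. Pad 89x89 to 128x128 (next power of 2).

Standard algorithm: 89^3 = 704969 multiplications
Strassen's algorithm: 7^(log2(128)) = 7^7 = 823543 multiplications
Difference: 704969 - 823543 = -118574 (Strassen uses MORE here due to padding overhead — for small or just-over-power-of-2 n, padding can outweigh the per-level savings)

Standard: 704969 multiplications (89^3). Strassen: 823543 multiplications (7^7, after padding to 128x128). Strassen reduces 8 recursive multiplications to 7 at each level.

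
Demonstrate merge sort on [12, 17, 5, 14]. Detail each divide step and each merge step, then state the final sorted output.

Merge sort trace:

Split: [12, 17, 5, 14] -> [12, 17] and [5, 14]
  Split: [12, 17] -> [12] and [17]
  Merge: [12] + [17] -> [12, 17]
  Split: [5, 14] -> [5] and [14]
  Merge: [5] + [14] -> [5, 14]
Merge: [12, 17] + [5, 14] -> [5, 12, 14, 17]

Final sorted array: [5, 12, 14, 17]

The merge sort proceeds by recursively splitting the array and merging sorted halves.
After all merges, the sorted array is [5, 12, 14, 17].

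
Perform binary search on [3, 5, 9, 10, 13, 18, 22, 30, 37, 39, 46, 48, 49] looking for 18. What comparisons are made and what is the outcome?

Binary search for 18 in [3, 5, 9, 10, 13, 18, 22, 30, 37, 39, 46, 48, 49]:

lo=0, hi=12, mid=6, arr[mid]=22 -> 22 > 18, search left half
lo=0, hi=5, mid=2, arr[mid]=9 -> 9 < 18, search right half
lo=3, hi=5, mid=4, arr[mid]=13 -> 13 < 18, search right half
lo=5, hi=5, mid=5, arr[mid]=18 -> Found target at index 5!

Binary search finds 18 at index 5 after 4 comparisons. The search repeatedly halves the search space by comparing with the middle element.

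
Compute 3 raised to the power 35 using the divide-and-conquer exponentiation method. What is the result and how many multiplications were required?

Computing 3^35 by squaring (build up from 3^1; each line after the first costs one multiplication):

3^1 = 3
3^2 = (3^1)^2 = 3^2 = 9
3^4 = (3^2)^2 = 9^2 = 81
3^8 = (3^4)^2 = 81^2 = 6561
3^16 = (3^8)^2 = 6561^2 = 43046721
3^17 = 3 * 3^16 = 3 * 43046721 = 129140163
3^34 = (3^17)^2 = 129140163^2 = 16677181699666569
3^35 = 3 * 3^34 = 3 * 16677181699666569 = 50031545098999707

Result: 50031545098999707
Multiplications needed: 7 (7 lines after 3^1)

3^35 = 50031545098999707. Using exponentiation by squaring, this requires 7 multiplications. The key idea: if the exponent is even, square the half-power; if odd, multiply by the base once.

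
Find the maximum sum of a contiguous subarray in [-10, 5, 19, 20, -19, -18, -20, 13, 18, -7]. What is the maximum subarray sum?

Using Kadane's algorithm on [-10, 5, 19, 20, -19, -18, -20, 13, 18, -7]:

Scanning through the array:
Position 1 (value 5): max_ending_here = 5, max_so_far = 5
Position 2 (value 19): max_ending_here = 24, max_so_far = 24
Position 3 (value 20): max_ending_here = 44, max_so_far = 44
Position 4 (value -19): max_ending_here = 25, max_so_far = 44
Position 5 (value -18): max_ending_here = 7, max_so_far = 44
Position 6 (value -20): max_ending_here = -13, max_so_far = 44
Position 7 (value 13): max_ending_here = 13, max_so_far = 44
Position 8 (value 18): max_ending_here = 31, max_so_far = 44
Position 9 (value -7): max_ending_here = 24, max_so_far = 44

Maximum subarray: [5, 19, 20]
Maximum sum: 44

The maximum subarray is [5, 19, 20] with sum 44. This subarray runs from index 1 to index 3.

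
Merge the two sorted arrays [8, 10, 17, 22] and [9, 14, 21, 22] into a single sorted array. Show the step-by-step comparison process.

Merging process:

Compare 8 vs 9: take 8 from left. Merged: [8]
Compare 10 vs 9: take 9 from right. Merged: [8, 9]
Compare 10 vs 14: take 10 from left. Merged: [8, 9, 10]
Compare 17 vs 14: take 14 from right. Merged: [8, 9, 10, 14]
Compare 17 vs 21: take 17 from left. Merged: [8, 9, 10, 14, 17]
Compare 22 vs 21: take 21 from right. Merged: [8, 9, 10, 14, 17, 21]
Compare 22 vs 22: take 22 from left. Merged: [8, 9, 10, 14, 17, 21, 22]
Append remaining from right: [22]. Merged: [8, 9, 10, 14, 17, 21, 22, 22]

Final merged array: [8, 9, 10, 14, 17, 21, 22, 22]
Total comparisons: 7

The merged array is [8, 9, 10, 14, 17, 21, 22, 22], requiring 7 comparisons. The merge step runs in O(n) time where n is the total number of elements.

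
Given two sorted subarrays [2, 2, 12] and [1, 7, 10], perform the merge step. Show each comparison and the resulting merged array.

Merging process:

Compare 2 vs 1: take 1 from right. Merged: [1]
Compare 2 vs 7: take 2 from left. Merged: [1, 2]
Compare 2 vs 7: take 2 from left. Merged: [1, 2, 2]
Compare 12 vs 7: take 7 from right. Merged: [1, 2, 2, 7]
Compare 12 vs 10: take 10 from right. Merged: [1, 2, 2, 7, 10]
Append remaining from left: [12]. Merged: [1, 2, 2, 7, 10, 12]

Final merged array: [1, 2, 2, 7, 10, 12]
Total comparisons: 5

The merged array is [1, 2, 2, 7, 10, 12], requiring 5 comparisons. The merge step runs in O(n) time where n is the total number of elements.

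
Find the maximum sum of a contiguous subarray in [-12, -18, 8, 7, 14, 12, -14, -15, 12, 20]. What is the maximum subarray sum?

Using Kadane's algorithm on [-12, -18, 8, 7, 14, 12, -14, -15, 12, 20]:

Scanning through the array:
Position 1 (value -18): max_ending_here = -18, max_so_far = -12
Position 2 (value 8): max_ending_here = 8, max_so_far = 8
Position 3 (value 7): max_ending_here = 15, max_so_far = 15
Position 4 (value 14): max_ending_here = 29, max_so_far = 29
Position 5 (value 12): max_ending_here = 41, max_so_far = 41
Position 6 (value -14): max_ending_here = 27, max_so_far = 41
Position 7 (value -15): max_ending_here = 12, max_so_far = 41
Position 8 (value 12): max_ending_here = 24, max_so_far = 41
Position 9 (value 20): max_ending_here = 44, max_so_far = 44

Maximum subarray: [8, 7, 14, 12, -14, -15, 12, 20]
Maximum sum: 44

The maximum subarray is [8, 7, 14, 12, -14, -15, 12, 20] with sum 44. This subarray runs from index 2 to index 9.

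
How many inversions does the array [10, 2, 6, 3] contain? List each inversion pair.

Finding inversions in [10, 2, 6, 3]:

(0, 1): arr[0]=10 > arr[1]=2
(0, 2): arr[0]=10 > arr[2]=6
(0, 3): arr[0]=10 > arr[3]=3
(2, 3): arr[2]=6 > arr[3]=3

Total inversions: 4

The array has 4 inversion(s): (0,1), (0,2), (0,3), (2,3). Each pair (i,j) satisfies i < j and arr[i] > arr[j].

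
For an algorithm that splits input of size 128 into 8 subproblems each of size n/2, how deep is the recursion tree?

For divide and conquer with division factor 2:

Problem sizes at each level:
Level 0: 128
Level 1: 64
Level 2: 32
Level 3: 16
Level 4: 8
Level 5: 4
Level 6: 2
Level 7: 1

The root is level 0 and the size-1 base case is level 7 (the tree spans levels 0 through 7, i.e. 8 levels counting the root), so the depth is the number of divisions: log_2(128) = 7

The recursion tree depth is log_2(128) = 7. At each level, the problem size is divided by 2, so it takes 7 divisions to reduce to a base case of size 1. The algorithm makes 8 recursive calls at each level.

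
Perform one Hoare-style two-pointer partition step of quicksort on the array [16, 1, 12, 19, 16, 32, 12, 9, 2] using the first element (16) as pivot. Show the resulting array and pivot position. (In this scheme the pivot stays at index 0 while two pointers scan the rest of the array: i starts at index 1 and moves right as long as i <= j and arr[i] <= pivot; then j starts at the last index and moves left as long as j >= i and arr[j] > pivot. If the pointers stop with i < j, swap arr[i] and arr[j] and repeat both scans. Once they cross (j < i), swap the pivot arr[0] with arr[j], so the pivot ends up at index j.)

Hoare-style two-pointer partition with pivot = 16:

Initial array: [16, 1, 12, 19, 16, 32, 12, 9, 2]

Pointers start at i = 1, j = 8.
i stops at index 3 (arr[3]=19 > 16), j stops at index 8 (arr[8]=2 <= 16): swap arr[3] and arr[8], array becomes [16, 1, 12, 2, 16, 32, 12, 9, 19]
i stops at index 5 (arr[5]=32 > 16), j stops at index 7 (arr[7]=9 <= 16): swap arr[5] and arr[7], array becomes [16, 1, 12, 2, 16, 9, 12, 32, 19]
i ends at 7, j ends at 6: the pointers have crossed (j < i), so scanning stops.

Swap pivot arr[0] with arr[6] to place pivot at position 6: [12, 1, 12, 2, 16, 9, 16, 32, 19]
Pivot position: 6

After partitioning with pivot 16, the array becomes [12, 1, 12, 2, 16, 9, 16, 32, 19]. The pivot is placed at index 6. All elements to the left of the pivot are <= 16, and all elements to the right are > 16.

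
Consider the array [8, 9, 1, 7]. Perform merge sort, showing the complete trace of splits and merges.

Merge sort trace:

Split: [8, 9, 1, 7] -> [8, 9] and [1, 7]
  Split: [8, 9] -> [8] and [9]
  Merge: [8] + [9] -> [8, 9]
  Split: [1, 7] -> [1] and [7]
  Merge: [1] + [7] -> [1, 7]
Merge: [8, 9] + [1, 7] -> [1, 7, 8, 9]

Final sorted array: [1, 7, 8, 9]

The merge sort proceeds by recursively splitting the array and merging sorted halves.
After all merges, the sorted array is [1, 7, 8, 9].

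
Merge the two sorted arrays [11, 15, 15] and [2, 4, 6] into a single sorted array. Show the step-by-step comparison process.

Merging process:

Compare 11 vs 2: take 2 from right. Merged: [2]
Compare 11 vs 4: take 4 from right. Merged: [2, 4]
Compare 11 vs 6: take 6 from right. Merged: [2, 4, 6]
Append remaining from left: [11, 15, 15]. Merged: [2, 4, 6, 11, 15, 15]

Final merged array: [2, 4, 6, 11, 15, 15]
Total comparisons: 3

The merged array is [2, 4, 6, 11, 15, 15], requiring 3 comparisons. The merge step runs in O(n) time where n is the total number of elements.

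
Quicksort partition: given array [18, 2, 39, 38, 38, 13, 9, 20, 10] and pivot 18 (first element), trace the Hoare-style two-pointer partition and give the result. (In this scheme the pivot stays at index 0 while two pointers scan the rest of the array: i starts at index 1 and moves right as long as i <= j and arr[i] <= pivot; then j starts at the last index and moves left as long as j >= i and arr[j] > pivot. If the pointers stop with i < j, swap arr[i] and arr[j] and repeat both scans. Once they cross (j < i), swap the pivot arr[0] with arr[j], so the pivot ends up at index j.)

Hoare-style two-pointer partition with pivot = 18:

Initial array: [18, 2, 39, 38, 38, 13, 9, 20, 10]

Pointers start at i = 1, j = 8.
i stops at index 2 (arr[2]=39 > 18), j stops at index 8 (arr[8]=10 <= 18): swap arr[2] and arr[8], array becomes [18, 2, 10, 38, 38, 13, 9, 20, 39]
i stops at index 3 (arr[3]=38 > 18), j stops at index 6 (arr[6]=9 <= 18): swap arr[3] and arr[6], array becomes [18, 2, 10, 9, 38, 13, 38, 20, 39]
i stops at index 4 (arr[4]=38 > 18), j stops at index 5 (arr[5]=13 <= 18): swap arr[4] and arr[5], array becomes [18, 2, 10, 9, 13, 38, 38, 20, 39]
i ends at 5, j ends at 4: the pointers have crossed (j < i), so scanning stops.

Swap pivot arr[0] with arr[4] to place pivot at position 4: [13, 2, 10, 9, 18, 38, 38, 20, 39]
Pivot position: 4

After partitioning with pivot 18, the array becomes [13, 2, 10, 9, 18, 38, 38, 20, 39]. The pivot is placed at index 4. All elements to the left of the pivot are <= 18, and all elements to the right are > 18.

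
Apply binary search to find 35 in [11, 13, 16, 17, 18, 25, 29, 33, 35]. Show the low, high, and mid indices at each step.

Binary search for 35 in [11, 13, 16, 17, 18, 25, 29, 33, 35]:

lo=0, hi=8, mid=4, arr[mid]=18 -> 18 < 35, search right half
lo=5, hi=8, mid=6, arr[mid]=29 -> 29 < 35, search right half
lo=7, hi=8, mid=7, arr[mid]=33 -> 33 < 35, search right half
lo=8, hi=8, mid=8, arr[mid]=35 -> Found target at index 8!

Binary search finds 35 at index 8 after 4 comparisons. The search repeatedly halves the search space by comparing with the middle element.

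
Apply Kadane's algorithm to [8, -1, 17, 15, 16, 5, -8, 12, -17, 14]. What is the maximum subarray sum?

Using Kadane's algorithm on [8, -1, 17, 15, 16, 5, -8, 12, -17, 14]:

Scanning through the array:
Position 1 (value -1): max_ending_here = 7, max_so_far = 8
Position 2 (value 17): max_ending_here = 24, max_so_far = 24
Position 3 (value 15): max_ending_here = 39, max_so_far = 39
Position 4 (value 16): max_ending_here = 55, max_so_far = 55
Position 5 (value 5): max_ending_here = 60, max_so_far = 60
Position 6 (value -8): max_ending_here = 52, max_so_far = 60
Position 7 (value 12): max_ending_here = 64, max_so_far = 64
Position 8 (value -17): max_ending_here = 47, max_so_far = 64
Position 9 (value 14): max_ending_here = 61, max_so_far = 64

Maximum subarray: [8, -1, 17, 15, 16, 5, -8, 12]
Maximum sum: 64

The maximum subarray is [8, -1, 17, 15, 16, 5, -8, 12] with sum 64. This subarray runs from index 0 to index 7.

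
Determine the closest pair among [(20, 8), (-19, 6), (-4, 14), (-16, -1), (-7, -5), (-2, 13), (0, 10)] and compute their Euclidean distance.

Computing all pairwise distances among 7 points:

d((20, 8), (-19, 6)) = 39.0512
d((20, 8), (-4, 14)) = 24.7386
d((20, 8), (-16, -1)) = 37.108
d((20, 8), (-7, -5)) = 29.9666
d((20, 8), (-2, 13)) = 22.561
d((20, 8), (0, 10)) = 20.0998
d((-19, 6), (-4, 14)) = 17.0
d((-19, 6), (-16, -1)) = 7.6158
d((-19, 6), (-7, -5)) = 16.2788
d((-19, 6), (-2, 13)) = 18.3848
d((-19, 6), (0, 10)) = 19.4165
d((-4, 14), (-16, -1)) = 19.2094
d((-4, 14), (-7, -5)) = 19.2354
d((-4, 14), (-2, 13)) = 2.2361 <-- minimum
d((-4, 14), (0, 10)) = 5.6569
d((-16, -1), (-7, -5)) = 9.8489
d((-16, -1), (-2, 13)) = 19.799
d((-16, -1), (0, 10)) = 19.4165
d((-7, -5), (-2, 13)) = 18.6815
d((-7, -5), (0, 10)) = 16.5529
d((-2, 13), (0, 10)) = 3.6056

Closest pair: (-4, 14) and (-2, 13) with distance 2.2361

The closest pair is (-4, 14) and (-2, 13) with Euclidean distance 2.2361. For 7 points, brute-force pairwise comparison is shown above. For large n, the divide-and-conquer algorithm (sort by x, recurse on halves, check the dividing strip) achieves O(n log n).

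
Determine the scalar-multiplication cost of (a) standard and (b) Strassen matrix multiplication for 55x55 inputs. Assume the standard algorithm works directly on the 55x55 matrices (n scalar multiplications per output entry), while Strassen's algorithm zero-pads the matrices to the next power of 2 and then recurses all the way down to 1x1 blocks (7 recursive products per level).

Matrix multiplication for 55x55 matrices:

Strassen's algorithm requires power-of-2 dimensions. Pad 55x55 to 64x64 (next power of 2).

Standard algorithm: 55^3 = 166375 multiplications
Strassen's algorithm: 7^(log2(64)) = 7^6 = 117649 multiplications
Savings: 166375 - 117649 = 48726 multiplications

Standard: 166375 multiplications (55^3). Strassen: 117649 multiplications (7^6, after padding to 64x64). Strassen reduces 8 recursive multiplications to 7 at each level.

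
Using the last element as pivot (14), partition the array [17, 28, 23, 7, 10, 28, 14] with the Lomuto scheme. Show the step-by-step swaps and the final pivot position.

Lomuto partition with pivot = 14:

Initial array: [17, 28, 23, 7, 10, 28, 14]

arr[0]=17 > 14: no swap
arr[1]=28 > 14: no swap
arr[2]=23 > 14: no swap
arr[3]=7 <= 14: swap with position 0, array becomes [7, 28, 23, 17, 10, 28, 14]
arr[4]=10 <= 14: swap with position 1, array becomes [7, 10, 23, 17, 28, 28, 14]
arr[5]=28 > 14: no swap

Place pivot at position 2: [7, 10, 14, 17, 28, 28, 23]
Pivot position: 2

After partitioning with pivot 14, the array becomes [7, 10, 14, 17, 28, 28, 23]. The pivot is placed at index 2. All elements to the left of the pivot are <= 14, and all elements to the right are > 14.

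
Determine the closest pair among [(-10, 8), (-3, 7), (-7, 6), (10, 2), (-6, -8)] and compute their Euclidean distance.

Computing all pairwise distances among 5 points:

d((-10, 8), (-3, 7)) = 7.0711
d((-10, 8), (-7, 6)) = 3.6056 <-- minimum
d((-10, 8), (10, 2)) = 20.8806
d((-10, 8), (-6, -8)) = 16.4924
d((-3, 7), (-7, 6)) = 4.1231
d((-3, 7), (10, 2)) = 13.9284
d((-3, 7), (-6, -8)) = 15.2971
d((-7, 6), (10, 2)) = 17.4642
d((-7, 6), (-6, -8)) = 14.0357
d((10, 2), (-6, -8)) = 18.868

Closest pair: (-10, 8) and (-7, 6) with distance 3.6056

The closest pair is (-10, 8) and (-7, 6) with Euclidean distance 3.6056. For 5 points, brute-force pairwise comparison is shown above. For large n, the divide-and-conquer algorithm (sort by x, recurse on halves, check the dividing strip) achieves O(n log n).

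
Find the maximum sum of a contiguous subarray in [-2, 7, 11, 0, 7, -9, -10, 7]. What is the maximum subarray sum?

Using Kadane's algorithm on [-2, 7, 11, 0, 7, -9, -10, 7]:

Scanning through the array:
Position 1 (value 7): max_ending_here = 7, max_so_far = 7
Position 2 (value 11): max_ending_here = 18, max_so_far = 18
Position 3 (value 0): max_ending_here = 18, max_so_far = 18
Position 4 (value 7): max_ending_here = 25, max_so_far = 25
Position 5 (value -9): max_ending_here = 16, max_so_far = 25
Position 6 (value -10): max_ending_here = 6, max_so_far = 25
Position 7 (value 7): max_ending_here = 13, max_so_far = 25

Maximum subarray: [7, 11, 0, 7]
Maximum sum: 25

The maximum subarray is [7, 11, 0, 7] with sum 25. This subarray runs from index 1 to index 4.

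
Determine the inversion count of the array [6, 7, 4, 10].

Finding inversions in [6, 7, 4, 10]:

(0, 2): arr[0]=6 > arr[2]=4
(1, 2): arr[1]=7 > arr[2]=4

Total inversions: 2

The array has 2 inversion(s): (0,2), (1,2). Each pair (i,j) satisfies i < j and arr[i] > arr[j].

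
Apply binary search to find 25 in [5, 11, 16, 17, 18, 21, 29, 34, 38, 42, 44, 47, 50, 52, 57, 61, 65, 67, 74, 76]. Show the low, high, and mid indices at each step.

Binary search for 25 in [5, 11, 16, 17, 18, 21, 29, 34, 38, 42, 44, 47, 50, 52, 57, 61, 65, 67, 74, 76]:

lo=0, hi=19, mid=9, arr[mid]=42 -> 42 > 25, search left half
lo=0, hi=8, mid=4, arr[mid]=18 -> 18 < 25, search right half
lo=5, hi=8, mid=6, arr[mid]=29 -> 29 > 25, search left half
lo=5, hi=5, mid=5, arr[mid]=21 -> 21 < 25, search right half
lo=6 > hi=5, target 25 not found

Binary search determines that 25 is not in the array after 4 comparisons. The search space was exhausted without finding the target.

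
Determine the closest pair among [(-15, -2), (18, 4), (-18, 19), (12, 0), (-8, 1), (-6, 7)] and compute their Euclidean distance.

Computing all pairwise distances among 6 points:

d((-15, -2), (18, 4)) = 33.541
d((-15, -2), (-18, 19)) = 21.2132
d((-15, -2), (12, 0)) = 27.074
d((-15, -2), (-8, 1)) = 7.6158
d((-15, -2), (-6, 7)) = 12.7279
d((18, 4), (-18, 19)) = 39.0
d((18, 4), (12, 0)) = 7.2111
d((18, 4), (-8, 1)) = 26.1725
d((18, 4), (-6, 7)) = 24.1868
d((-18, 19), (12, 0)) = 35.5106
d((-18, 19), (-8, 1)) = 20.5913
d((-18, 19), (-6, 7)) = 16.9706
d((12, 0), (-8, 1)) = 20.025
d((12, 0), (-6, 7)) = 19.3132
d((-8, 1), (-6, 7)) = 6.3246 <-- minimum

Closest pair: (-8, 1) and (-6, 7) with distance 6.3246

The closest pair is (-8, 1) and (-6, 7) with Euclidean distance 6.3246. For 6 points, brute-force pairwise comparison is shown above. For large n, the divide-and-conquer algorithm (sort by x, recurse on halves, check the dividing strip) achieves O(n log n).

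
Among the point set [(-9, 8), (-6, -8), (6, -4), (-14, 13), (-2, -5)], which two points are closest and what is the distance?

Computing all pairwise distances among 5 points:

d((-9, 8), (-6, -8)) = 16.2788
d((-9, 8), (6, -4)) = 19.2094
d((-9, 8), (-14, 13)) = 7.0711
d((-9, 8), (-2, -5)) = 14.7648
d((-6, -8), (6, -4)) = 12.6491
d((-6, -8), (-14, 13)) = 22.4722
d((-6, -8), (-2, -5)) = 5.0 <-- minimum
d((6, -4), (-14, 13)) = 26.2488
d((6, -4), (-2, -5)) = 8.0623
d((-14, 13), (-2, -5)) = 21.6333

Closest pair: (-6, -8) and (-2, -5) with distance 5.0

The closest pair is (-6, -8) and (-2, -5) with Euclidean distance 5.0. For 5 points, brute-force pairwise comparison is shown above. For large n, the divide-and-conquer algorithm (sort by x, recurse on halves, check the dividing strip) achieves O(n log n).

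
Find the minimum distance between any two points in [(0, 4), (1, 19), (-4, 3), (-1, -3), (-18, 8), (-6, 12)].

Computing all pairwise distances among 6 points:

d((0, 4), (1, 19)) = 15.0333
d((0, 4), (-4, 3)) = 4.1231 <-- minimum
d((0, 4), (-1, -3)) = 7.0711
d((0, 4), (-18, 8)) = 18.4391
d((0, 4), (-6, 12)) = 10.0
d((1, 19), (-4, 3)) = 16.7631
d((1, 19), (-1, -3)) = 22.0907
d((1, 19), (-18, 8)) = 21.9545
d((1, 19), (-6, 12)) = 9.8995
d((-4, 3), (-1, -3)) = 6.7082
d((-4, 3), (-18, 8)) = 14.8661
d((-4, 3), (-6, 12)) = 9.2195
d((-1, -3), (-18, 8)) = 20.2485
d((-1, -3), (-6, 12)) = 15.8114
d((-18, 8), (-6, 12)) = 12.6491

Closest pair: (0, 4) and (-4, 3) with distance 4.1231

The closest pair is (0, 4) and (-4, 3) with Euclidean distance 4.1231. For 6 points, brute-force pairwise comparison is shown above. For large n, the divide-and-conquer algorithm (sort by x, recurse on halves, check the dividing strip) achieves O(n log n).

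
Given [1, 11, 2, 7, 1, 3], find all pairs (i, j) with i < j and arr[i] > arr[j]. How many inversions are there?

Finding inversions in [1, 11, 2, 7, 1, 3]:

(1, 2): arr[1]=11 > arr[2]=2
(1, 3): arr[1]=11 > arr[3]=7
(1, 4): arr[1]=11 > arr[4]=1
(1, 5): arr[1]=11 > arr[5]=3
(2, 4): arr[2]=2 > arr[4]=1
(3, 4): arr[3]=7 > arr[4]=1
(3, 5): arr[3]=7 > arr[5]=3

Total inversions: 7

The array has 7 inversion(s): (1,2), (1,3), (1,4), (1,5), (2,4), (3,4), (3,5). Each pair (i,j) satisfies i < j and arr[i] > arr[j].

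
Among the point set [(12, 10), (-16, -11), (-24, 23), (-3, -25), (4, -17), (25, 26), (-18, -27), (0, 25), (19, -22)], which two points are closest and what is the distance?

Computing all pairwise distances among 9 points:

d((12, 10), (-16, -11)) = 35.0
d((12, 10), (-24, 23)) = 38.2753
d((12, 10), (-3, -25)) = 38.0789
d((12, 10), (4, -17)) = 28.1603
d((12, 10), (25, 26)) = 20.6155
d((12, 10), (-18, -27)) = 47.634
d((12, 10), (0, 25)) = 19.2094
d((12, 10), (19, -22)) = 32.7567
d((-16, -11), (-24, 23)) = 34.9285
d((-16, -11), (-3, -25)) = 19.105
d((-16, -11), (4, -17)) = 20.8806
d((-16, -11), (25, 26)) = 55.2268
d((-16, -11), (-18, -27)) = 16.1245
d((-16, -11), (0, 25)) = 39.3954
d((-16, -11), (19, -22)) = 36.6879
d((-24, 23), (-3, -25)) = 52.3927
d((-24, 23), (4, -17)) = 48.8262
d((-24, 23), (25, 26)) = 49.0918
d((-24, 23), (-18, -27)) = 50.3587
d((-24, 23), (0, 25)) = 24.0832
d((-24, 23), (19, -22)) = 62.2415
d((-3, -25), (4, -17)) = 10.6301 <-- minimum
d((-3, -25), (25, 26)) = 58.1808
d((-3, -25), (-18, -27)) = 15.1327
d((-3, -25), (0, 25)) = 50.0899
d((-3, -25), (19, -22)) = 22.2036
d((4, -17), (25, 26)) = 47.8539
d((4, -17), (-18, -27)) = 24.1661
d((4, -17), (0, 25)) = 42.19
d((4, -17), (19, -22)) = 15.8114
d((25, 26), (-18, -27)) = 68.2495
d((25, 26), (0, 25)) = 25.02
d((25, 26), (19, -22)) = 48.3735
d((-18, -27), (0, 25)) = 55.0273
d((-18, -27), (19, -22)) = 37.3363
d((0, 25), (19, -22)) = 50.6952

Closest pair: (-3, -25) and (4, -17) with distance 10.6301

The closest pair is (-3, -25) and (4, -17) with Euclidean distance 10.6301. For 9 points, brute-force pairwise comparison is shown above. For large n, the divide-and-conquer algorithm (sort by x, recurse on halves, check the dividing strip) achieves O(n log n).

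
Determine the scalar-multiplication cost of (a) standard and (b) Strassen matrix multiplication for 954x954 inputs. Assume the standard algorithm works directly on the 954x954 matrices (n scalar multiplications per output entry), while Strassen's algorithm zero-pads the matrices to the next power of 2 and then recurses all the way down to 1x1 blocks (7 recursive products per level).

Matrix multiplication for 954x954 matrices:

Strassen's algorithm requires power-of-2 dimensions. Pad 954x954 to 1024x1024 (next power of 2).

Standard algorithm: 954^3 = 868250664 multiplications
Strassen's algorithm: 7^(log2(1024)) = 7^10 = 282475249 multiplications
Savings: 868250664 - 282475249 = 585775415 multiplications

Standard: 868250664 multiplications (954^3). Strassen: 282475249 multiplications (7^10, after padding to 1024x1024). Strassen reduces 8 recursive multiplications to 7 at each level.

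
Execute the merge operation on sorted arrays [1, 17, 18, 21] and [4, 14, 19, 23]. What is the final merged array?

Merging process:

Compare 1 vs 4: take 1 from left. Merged: [1]
Compare 17 vs 4: take 4 from right. Merged: [1, 4]
Compare 17 vs 14: take 14 from right. Merged: [1, 4, 14]
Compare 17 vs 19: take 17 from left. Merged: [1, 4, 14, 17]
Compare 18 vs 19: take 18 from left. Merged: [1, 4, 14, 17, 18]
Compare 21 vs 19: take 19 from right. Merged: [1, 4, 14, 17, 18, 19]
Compare 21 vs 23: take 21 from left. Merged: [1, 4, 14, 17, 18, 19, 21]
Append remaining from right: [23]. Merged: [1, 4, 14, 17, 18, 19, 21, 23]

Final merged array: [1, 4, 14, 17, 18, 19, 21, 23]
Total comparisons: 7

The merged array is [1, 4, 14, 17, 18, 19, 21, 23], requiring 7 comparisons. The merge step runs in O(n) time where n is the total number of elements.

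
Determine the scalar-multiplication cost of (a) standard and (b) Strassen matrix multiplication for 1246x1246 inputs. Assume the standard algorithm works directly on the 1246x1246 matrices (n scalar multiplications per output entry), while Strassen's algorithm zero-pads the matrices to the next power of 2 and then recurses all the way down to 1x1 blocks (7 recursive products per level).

Matrix multiplication for 1246x1246 matrices:

Strassen's algorithm requires power-of-2 dimensions. Pad 1246x1246 to 2048x2048 (next power of 2).

Standard algorithm: 1246^3 = 1934434936 multiplications
Strassen's algorithm: 7^(log2(2048)) = 7^11 = 1977326743 multiplications
Difference: 1934434936 - 1977326743 = -42891807 (Strassen uses MORE here due to padding overhead — for small or just-over-power-of-2 n, padding can outweigh the per-level savings)

Standard: 1934434936 multiplications (1246^3). Strassen: 1977326743 multiplications (7^11, after padding to 2048x2048). Strassen reduces 8 recursive multiplications to 7 at each level.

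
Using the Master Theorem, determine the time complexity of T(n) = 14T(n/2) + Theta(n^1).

Master Theorem for T(n) = 14T(n/2) + O(n^1):

a = 14, b = 2, c = 1
log_b(a) = log_2(14) = 3.8074

Case 1: c = 1 < log_2(14) = 3.8074
T(n) = O(n^(log_2 14))

For T(n) = 14T(n/2) + O(n^1): log_2(14) = 3.8074. This is Case 1 of the Master Theorem (c < log_b(a), work dominated by leaves), giving O(n^(log_2 14)).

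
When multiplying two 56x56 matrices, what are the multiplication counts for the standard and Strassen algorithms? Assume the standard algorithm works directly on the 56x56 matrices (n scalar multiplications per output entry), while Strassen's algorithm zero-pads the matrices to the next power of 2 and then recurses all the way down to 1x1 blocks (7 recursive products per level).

Matrix multiplication for 56x56 matrices:

Strassen's algorithm requires power-of-2 dimensions. Pad 56x56 to 64x64 (next power of 2).

Standard algorithm: 56^3 = 175616 multiplications
Strassen's algorithm: 7^(log2(64)) = 7^6 = 117649 multiplications
Savings: 175616 - 117649 = 57967 multiplications

Standard: 175616 multiplications (56^3). Strassen: 117649 multiplications (7^6, after padding to 64x64). Strassen reduces 8 recursive multiplications to 7 at each level.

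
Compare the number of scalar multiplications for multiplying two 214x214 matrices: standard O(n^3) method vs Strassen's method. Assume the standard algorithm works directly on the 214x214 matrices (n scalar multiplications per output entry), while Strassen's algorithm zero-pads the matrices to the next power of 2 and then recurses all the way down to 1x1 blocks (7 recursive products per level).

Matrix multiplication for 214x214 matrices:

Strassen's algorithm requires power-of-2 dimensions. Pad 214x214 to 256x256 (next power of 2).

Standard algorithm: 214^3 = 9800344 multiplications
Strassen's algorithm: 7^(log2(256)) = 7^8 = 5764801 multiplications
Savings: 9800344 - 5764801 = 4035543 multiplications

Standard: 9800344 multiplications (214^3). Strassen: 5764801 multiplications (7^8, after padding to 256x256). Strassen reduces 8 recursive multiplications to 7 at each level.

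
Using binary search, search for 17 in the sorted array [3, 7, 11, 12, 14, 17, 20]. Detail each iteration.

Binary search for 17 in [3, 7, 11, 12, 14, 17, 20]:

lo=0, hi=6, mid=3, arr[mid]=12 -> 12 < 17, search right half
lo=4, hi=6, mid=5, arr[mid]=17 -> Found target at index 5!

Binary search finds 17 at index 5 after 2 comparisons. The search repeatedly halves the search space by comparing with the middle element.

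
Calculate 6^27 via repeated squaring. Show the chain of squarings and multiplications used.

Computing 6^27 by squaring (build up from 6^1; each line after the first costs one multiplication):

6^1 = 6
6^2 = (6^1)^2 = 6^2 = 36
6^3 = 6 * 6^2 = 6 * 36 = 216
6^6 = (6^3)^2 = 216^2 = 46656
6^12 = (6^6)^2 = 46656^2 = 2176782336
6^13 = 6 * 6^12 = 6 * 2176782336 = 13060694016
6^26 = (6^13)^2 = 13060694016^2 = 170581728179578208256
6^27 = 6 * 6^26 = 6 * 170581728179578208256 = 1023490369077469249536

Result: 1023490369077469249536
Multiplications needed: 7 (7 lines after 6^1)

6^27 = 1023490369077469249536. Using exponentiation by squaring, this requires 7 multiplications. The key idea: if the exponent is even, square the half-power; if odd, multiply by the base once.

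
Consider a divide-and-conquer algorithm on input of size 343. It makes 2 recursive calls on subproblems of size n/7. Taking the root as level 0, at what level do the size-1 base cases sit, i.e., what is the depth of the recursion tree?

For divide and conquer with division factor 7:

Problem sizes at each level:
Level 0: 343
Level 1: 49
Level 2: 7
Level 3: 1

The root is level 0 and the size-1 base case is level 3 (the tree spans levels 0 through 3, i.e. 4 levels counting the root), so the depth is the number of divisions: log_7(343) = 3

The recursion tree depth is log_7(343) = 3. At each level, the problem size is divided by 7, so it takes 3 divisions to reduce to a base case of size 1. The algorithm makes 2 recursive calls at each level.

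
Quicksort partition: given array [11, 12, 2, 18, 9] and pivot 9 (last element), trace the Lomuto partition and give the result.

Lomuto partition with pivot = 9:

Initial array: [11, 12, 2, 18, 9]

arr[0]=11 > 9: no swap
arr[1]=12 > 9: no swap
arr[2]=2 <= 9: swap with position 0, array becomes [2, 12, 11, 18, 9]
arr[3]=18 > 9: no swap

Place pivot at position 1: [2, 9, 11, 18, 12]
Pivot position: 1

After partitioning with pivot 9, the array becomes [2, 9, 11, 18, 12]. The pivot is placed at index 1. All elements to the left of the pivot are <= 9, and all elements to the right are > 9.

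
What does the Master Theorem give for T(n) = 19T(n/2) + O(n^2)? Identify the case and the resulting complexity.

Master Theorem for T(n) = 19T(n/2) + O(n^2):

a = 19, b = 2, c = 2
log_b(a) = log_2(19) = 4.2479

Case 1: c = 2 < log_2(19) = 4.2479
T(n) = O(n^(log_2 19))

For T(n) = 19T(n/2) + O(n^2): log_2(19) = 4.2479. This is Case 1 of the Master Theorem (c < log_b(a), work dominated by leaves), giving O(n^(log_2 19)).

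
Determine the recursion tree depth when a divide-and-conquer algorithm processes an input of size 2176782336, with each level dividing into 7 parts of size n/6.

For divide and conquer with division factor 6:

Problem sizes at each level:
Level 0: 2176782336
Level 1: 362797056
Level 2: 60466176
Level 3: 10077696
Level 4: 1679616
Level 5: 279936
Level 6: 46656
Level 7: 7776
Level 8: 1296
Level 9: 216
Level 10: 36
Level 11: 6
Level 12: 1

The root is level 0 and the size-1 base case is level 12 (the tree spans levels 0 through 12, i.e. 13 levels counting the root), so the depth is the number of divisions: log_6(2176782336) = 12

The recursion tree depth is log_6(2176782336) = 12. At each level, the problem size is divided by 6, so it takes 12 divisions to reduce to a base case of size 1. The algorithm makes 7 recursive calls at each level.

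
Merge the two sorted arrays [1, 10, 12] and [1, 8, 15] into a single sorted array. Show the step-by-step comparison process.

Merging process:

Compare 1 vs 1: take 1 from left. Merged: [1]
Compare 10 vs 1: take 1 from right. Merged: [1, 1]
Compare 10 vs 8: take 8 from right. Merged: [1, 1, 8]
Compare 10 vs 15: take 10 from left. Merged: [1, 1, 8, 10]
Compare 12 vs 15: take 12 from left. Merged: [1, 1, 8, 10, 12]
Append remaining from right: [15]. Merged: [1, 1, 8, 10, 12, 15]

Final merged array: [1, 1, 8, 10, 12, 15]
Total comparisons: 5

The merged array is [1, 1, 8, 10, 12, 15], requiring 5 comparisons. The merge step runs in O(n) time where n is the total number of elements.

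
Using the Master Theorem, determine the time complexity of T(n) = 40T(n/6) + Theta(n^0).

Master Theorem for T(n) = 40T(n/6) + O(n^0):

a = 40, b = 6, c = 0
log_b(a) = log_6(40) = 2.0588

Case 1: c = 0 < log_6(40) = 2.0588
T(n) = O(n^(log_6 40))

For T(n) = 40T(n/6) + O(n^0): log_6(40) = 2.0588. This is Case 1 of the Master Theorem (c < log_b(a), work dominated by leaves), giving O(n^(log_6 40)).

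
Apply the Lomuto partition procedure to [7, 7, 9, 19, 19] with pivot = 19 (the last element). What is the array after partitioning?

Lomuto partition with pivot = 19:

Initial array: [7, 7, 9, 19, 19]

arr[0]=7 <= 19: swap with position 0, array becomes [7, 7, 9, 19, 19]
arr[1]=7 <= 19: swap with position 1, array becomes [7, 7, 9, 19, 19]
arr[2]=9 <= 19: swap with position 2, array becomes [7, 7, 9, 19, 19]
arr[3]=19 <= 19: swap with position 3, array becomes [7, 7, 9, 19, 19]

Place pivot at position 4: [7, 7, 9, 19, 19]
Pivot position: 4

After partitioning with pivot 19, the array becomes [7, 7, 9, 19, 19]. The pivot is placed at index 4. All elements to the left of the pivot are <= 19, and all elements to the right are > 19.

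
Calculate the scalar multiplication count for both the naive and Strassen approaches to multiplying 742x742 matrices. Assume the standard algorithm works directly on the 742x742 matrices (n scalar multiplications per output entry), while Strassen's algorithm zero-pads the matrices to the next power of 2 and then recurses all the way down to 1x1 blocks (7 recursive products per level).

Matrix multiplication for 742x742 matrices:

Strassen's algorithm requires power-of-2 dimensions. Pad 742x742 to 1024x1024 (next power of 2).

Standard algorithm: 742^3 = 408518488 multiplications
Strassen's algorithm: 7^(log2(1024)) = 7^10 = 282475249 multiplications
Savings: 408518488 - 282475249 = 126043239 multiplications

Standard: 408518488 multiplications (742^3). Strassen: 282475249 multiplications (7^10, after padding to 1024x1024). Strassen reduces 8 recursive multiplications to 7 at each level.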